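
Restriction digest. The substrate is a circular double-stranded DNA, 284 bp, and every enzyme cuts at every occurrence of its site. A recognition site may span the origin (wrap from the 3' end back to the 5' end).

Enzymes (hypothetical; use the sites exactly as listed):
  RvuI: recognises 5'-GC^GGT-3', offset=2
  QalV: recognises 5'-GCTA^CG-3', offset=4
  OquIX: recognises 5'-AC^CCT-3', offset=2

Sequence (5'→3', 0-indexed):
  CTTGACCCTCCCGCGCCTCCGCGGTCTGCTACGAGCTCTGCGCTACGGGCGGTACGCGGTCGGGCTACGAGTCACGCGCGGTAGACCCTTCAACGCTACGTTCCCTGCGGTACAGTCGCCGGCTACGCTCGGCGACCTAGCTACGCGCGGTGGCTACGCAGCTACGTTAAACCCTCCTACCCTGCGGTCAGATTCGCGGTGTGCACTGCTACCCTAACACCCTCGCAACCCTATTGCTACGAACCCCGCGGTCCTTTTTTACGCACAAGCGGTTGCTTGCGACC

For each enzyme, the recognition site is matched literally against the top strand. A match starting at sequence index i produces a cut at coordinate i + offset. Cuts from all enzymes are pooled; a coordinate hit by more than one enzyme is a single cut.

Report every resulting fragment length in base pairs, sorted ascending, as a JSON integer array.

Site scan:
  RvuI (GCGGT, off=2): starts [20, 48, 55, 77, 106, 146, 183, 195, 247, 268] → cuts [22, 50, 57, 79, 108, 148, 185, 197, 249, 270]
  QalV (GCTACG, off=4): starts [27, 41, 63, 94, 121, 139, 152, 160, 235] → cuts [31, 45, 67, 98, 125, 143, 156, 164, 239]
  OquIX (ACCCT, off=2): starts [4, 84, 170, 178, 210, 218, 227, 281] → cuts [6, 86, 172, 180, 212, 220, 229, 283]

Pooled cuts: [6, 22, 31, 45, 50, 57, 67, 79, 86, 98, 108, 125, 143, 148, 156, 164, 172, 180, 185, 197, 212, 220, 229, 239, 249, 270, 283]

Fragment lengths:
  6→22: 16 bp
  22→31: 9 bp
  31→45: 14 bp
  45→50: 5 bp
  50→57: 7 bp
  57→67: 10 bp
  67→79: 12 bp
  79→86: 7 bp
  86→98: 12 bp
  98→108: 10 bp
  108→125: 17 bp
  125→143: 18 bp
  143→148: 5 bp
  148→156: 8 bp
  156→164: 8 bp
  164→172: 8 bp
  172→180: 8 bp
  180→185: 5 bp
  185→197: 12 bp
  197→212: 15 bp
  212→220: 8 bp
  220→229: 9 bp
  229→239: 10 bp
  239→249: 10 bp
  249→270: 21 bp
  270→283: 13 bp
  283→6 (wrap): 284-283+6 = 7 bp

[5,5,5,7,7,7,8,8,8,8,8,9,9,10,10,10,10,12,12,12,13,14,15,16,17,18,21]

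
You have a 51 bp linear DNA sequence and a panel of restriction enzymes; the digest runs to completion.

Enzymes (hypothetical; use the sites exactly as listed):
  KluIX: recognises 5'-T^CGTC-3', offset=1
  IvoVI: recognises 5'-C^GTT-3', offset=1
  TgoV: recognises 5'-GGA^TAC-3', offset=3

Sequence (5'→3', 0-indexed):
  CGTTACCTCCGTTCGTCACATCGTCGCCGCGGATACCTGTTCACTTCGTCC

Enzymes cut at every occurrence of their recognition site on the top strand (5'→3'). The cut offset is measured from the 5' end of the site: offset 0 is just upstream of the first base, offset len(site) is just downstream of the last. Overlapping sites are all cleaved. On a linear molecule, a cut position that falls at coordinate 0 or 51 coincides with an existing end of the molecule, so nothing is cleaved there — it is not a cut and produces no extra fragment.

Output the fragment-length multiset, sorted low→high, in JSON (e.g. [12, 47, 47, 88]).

[1,3,5,8,9,12,13]

Scan for sites:
  KluIX TCGTC/1: at [12, 20, 45] ⇒ [13, 21, 46]
  IvoVI CGTT/1: at [0, 9] ⇒ [1, 10]
  TgoV GGATAC/3: at [30] ⇒ [33]

All cut coordinates (distinct, sorted): [1, 10, 13, 21, 33, 46]

Fragment lengths:
  [0,1): 1 bp
  [1,10): 9 bp
  [10,13): 3 bp
  [13,21): 8 bp
  [21,33): 12 bp
  [33,46): 13 bp
  [46,51): 5 bp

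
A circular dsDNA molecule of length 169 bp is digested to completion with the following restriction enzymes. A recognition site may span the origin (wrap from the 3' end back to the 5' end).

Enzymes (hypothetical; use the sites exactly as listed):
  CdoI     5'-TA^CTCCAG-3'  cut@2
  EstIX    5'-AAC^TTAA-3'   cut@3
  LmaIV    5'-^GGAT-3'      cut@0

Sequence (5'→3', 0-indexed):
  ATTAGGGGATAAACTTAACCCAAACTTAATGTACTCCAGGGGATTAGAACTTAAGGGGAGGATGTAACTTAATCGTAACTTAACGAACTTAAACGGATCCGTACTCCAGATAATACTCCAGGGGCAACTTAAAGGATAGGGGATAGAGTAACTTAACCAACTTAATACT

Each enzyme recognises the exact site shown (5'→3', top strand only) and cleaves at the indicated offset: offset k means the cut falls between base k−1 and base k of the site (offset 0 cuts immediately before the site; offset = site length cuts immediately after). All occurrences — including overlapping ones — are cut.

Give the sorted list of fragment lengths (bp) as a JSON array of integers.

[5,6,7,7,8,8,9,9,9,9,9,10,11,11,12,12,13,14]

Site scan:
  CdoI (TACTCCAG, off=2): starts [31, 101, 113] → cuts [33, 103, 115]
  EstIX (AACTTAA, off=3): starts [11, 22, 47, 65, 76, 85, 125, 149, 158] → cuts [14, 25, 50, 68, 79, 88, 128, 152, 161]
  LmaIV (GGAT, off=0): starts [6, 40, 59, 94, 133, 140] → cuts [6, 40, 59, 94, 133, 140]

Pooled cuts: [6, 14, 25, 33, 40, 50, 59, 68, 79, 88, 94, 103, 115, 128, 133, 140, 152, 161]

Fragments:
  6→14: 8 bp
  14→25: 11 bp
  25→33: 8 bp
  33→40: 7 bp
  40→50: 10 bp
  50→59: 9 bp
  59→68: 9 bp
  68→79: 11 bp
  79→88: 9 bp
  88→94: 6 bp
  94→103: 9 bp
  103→115: 12 bp
  115→128: 13 bp
  128→133: 5 bp
  133→140: 7 bp
  140→152: 12 bp
  152→161: 9 bp
  161→6 (wrap): 169-161+6 = 14 bp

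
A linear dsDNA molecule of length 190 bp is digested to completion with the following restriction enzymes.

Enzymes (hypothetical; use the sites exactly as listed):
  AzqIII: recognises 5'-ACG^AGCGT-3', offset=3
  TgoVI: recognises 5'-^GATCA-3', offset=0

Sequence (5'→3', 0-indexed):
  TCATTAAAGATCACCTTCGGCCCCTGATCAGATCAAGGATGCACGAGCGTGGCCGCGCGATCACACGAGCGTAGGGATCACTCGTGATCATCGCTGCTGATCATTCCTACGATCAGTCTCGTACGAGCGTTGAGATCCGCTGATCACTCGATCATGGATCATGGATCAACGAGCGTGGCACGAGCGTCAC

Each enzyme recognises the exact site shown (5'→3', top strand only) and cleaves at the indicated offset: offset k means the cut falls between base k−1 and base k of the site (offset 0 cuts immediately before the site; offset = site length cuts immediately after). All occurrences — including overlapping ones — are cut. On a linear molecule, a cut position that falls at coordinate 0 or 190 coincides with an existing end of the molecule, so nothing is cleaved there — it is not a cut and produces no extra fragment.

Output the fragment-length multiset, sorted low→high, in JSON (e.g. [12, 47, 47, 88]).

[5,7,7,8,8,8,8,8,9,10,11,12,13,13,15,15,16,17]

Per-enzyme occurrences:
  AzqIII ACGAGCGT/3: at [42, 64, 122, 168, 179] ⇒ [45, 67, 125, 171, 182]
  TgoVI GATCA/0: at [8, 25, 30, 58, 75, 85, 98, 110, 141, 149, 156, 163] ⇒ [8, 25, 30, 58, 75, 85, 98, 110, 141, 149, 156, 163]

All cut coordinates (distinct, sorted): [8, 25, 30, 45, 58, 67, 75, 85, 98, 110, 125, 141, 149, 156, 163, 171, 182]

Fragments:
  [0,8): 8 bp
  [8,25): 17 bp
  [25,30): 5 bp
  [30,45): 15 bp
  [45,58): 13 bp
  [58,67): 9 bp
  [67,75): 8 bp
  [75,85): 10 bp
  [85,98): 13 bp
  [98,110): 12 bp
  [110,125): 15 bp
  [125,141): 16 bp
  [141,149): 8 bp
  [149,156): 7 bp
  [156,163): 7 bp
  [163,171): 8 bp
  [171,182): 11 bp
  [182,190): 8 bp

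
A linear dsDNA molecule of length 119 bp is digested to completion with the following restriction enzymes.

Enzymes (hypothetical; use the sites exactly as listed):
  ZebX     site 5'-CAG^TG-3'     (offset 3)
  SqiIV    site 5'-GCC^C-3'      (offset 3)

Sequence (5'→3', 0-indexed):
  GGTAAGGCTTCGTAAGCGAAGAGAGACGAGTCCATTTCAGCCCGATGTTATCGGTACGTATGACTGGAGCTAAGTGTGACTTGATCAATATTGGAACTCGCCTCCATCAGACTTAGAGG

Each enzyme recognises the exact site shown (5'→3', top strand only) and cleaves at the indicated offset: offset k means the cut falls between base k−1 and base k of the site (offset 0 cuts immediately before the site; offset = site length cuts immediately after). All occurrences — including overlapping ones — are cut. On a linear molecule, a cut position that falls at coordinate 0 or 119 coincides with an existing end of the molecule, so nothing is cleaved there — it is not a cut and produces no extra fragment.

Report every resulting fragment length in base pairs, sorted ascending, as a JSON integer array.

Per-enzyme occurrences:
  ZebX (CAGTG, off=3): no sites
  SqiIV GCCC/3: at [39] ⇒ [42]

All cut coordinates (distinct, sorted): [42]

Fragments:
  [0,42): 42 bp
  [42,119): 77 bp

[42,77]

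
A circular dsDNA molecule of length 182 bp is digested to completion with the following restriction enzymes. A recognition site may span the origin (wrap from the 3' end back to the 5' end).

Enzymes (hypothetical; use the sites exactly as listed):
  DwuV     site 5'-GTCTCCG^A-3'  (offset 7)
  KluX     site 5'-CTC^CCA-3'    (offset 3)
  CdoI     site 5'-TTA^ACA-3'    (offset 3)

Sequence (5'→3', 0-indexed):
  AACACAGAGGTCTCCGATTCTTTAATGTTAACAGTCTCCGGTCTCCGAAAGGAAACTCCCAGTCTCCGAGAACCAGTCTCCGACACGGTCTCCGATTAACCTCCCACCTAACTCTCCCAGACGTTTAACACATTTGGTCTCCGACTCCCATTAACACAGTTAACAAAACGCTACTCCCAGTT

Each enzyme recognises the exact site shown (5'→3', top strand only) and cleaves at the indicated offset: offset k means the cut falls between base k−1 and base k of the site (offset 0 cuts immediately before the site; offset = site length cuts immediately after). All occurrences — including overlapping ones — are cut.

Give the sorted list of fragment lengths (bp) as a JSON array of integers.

[4,6,7,9,9,10,11,11,12,13,14,14,14,15,16,17]

Per-enzyme occurrences:
  DwuV (GTCTCCGA, off=7): starts [9, 40, 61, 75, 87, 136] → cuts [16, 47, 68, 82, 94, 143]
  KluX (CTCCCA, off=3): starts [55, 100, 113, 144, 173] → cuts [58, 103, 116, 147, 176]
  CdoI (TTAACA, off=3): starts [27, 124, 150, 159, 180] → cuts [1, 30, 127, 153, 162]

All cut coordinates (distinct, sorted): [1, 16, 30, 47, 58, 68, 82, 94, 103, 116, 127, 143, 147, 153, 162, 176]

Fragment lengths:
  1→16: 15 bp
  16→30: 14 bp
  30→47: 17 bp
  47→58: 11 bp
  58→68: 10 bp
  68→82: 14 bp
  82→94: 12 bp
  94→103: 9 bp
  103→116: 13 bp
  116→127: 11 bp
  127→143: 16 bp
  143→147: 4 bp
  147→153: 6 bp
  153→162: 9 bp
  162→176: 14 bp
  176→1 (wrap): 182-176+1 = 7 bp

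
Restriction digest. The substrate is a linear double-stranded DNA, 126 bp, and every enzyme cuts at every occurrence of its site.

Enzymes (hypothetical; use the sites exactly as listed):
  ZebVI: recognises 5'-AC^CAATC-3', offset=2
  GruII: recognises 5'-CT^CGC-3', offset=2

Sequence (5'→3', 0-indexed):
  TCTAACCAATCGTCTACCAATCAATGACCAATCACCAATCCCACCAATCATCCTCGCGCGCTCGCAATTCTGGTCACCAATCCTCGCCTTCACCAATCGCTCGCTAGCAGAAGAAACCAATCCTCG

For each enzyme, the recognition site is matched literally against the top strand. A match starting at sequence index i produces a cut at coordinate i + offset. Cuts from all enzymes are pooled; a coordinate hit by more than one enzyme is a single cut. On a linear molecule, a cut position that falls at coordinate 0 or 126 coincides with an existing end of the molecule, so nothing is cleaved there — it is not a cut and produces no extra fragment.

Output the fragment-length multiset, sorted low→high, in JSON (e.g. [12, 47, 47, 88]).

Scan for sites:
  ZebVI ACCAATC/2: at [4, 15, 26, 33, 42, 75, 91, 115] ⇒ [6, 17, 28, 35, 44, 77, 93, 117]
  GruII CTCGC/2: at [52, 60, 82, 99] ⇒ [54, 62, 84, 101]

All cut coordinates (distinct, sorted): [6, 17, 28, 35, 44, 54, 62, 77, 84, 93, 101, 117]

Fragments:
  [0,6): 6 bp
  [6,17): 11 bp
  [17,28): 11 bp
  [28,35): 7 bp
  [35,44): 9 bp
  [44,54): 10 bp
  [54,62): 8 bp
  [62,77): 15 bp
  [77,84): 7 bp
  [84,93): 9 bp
  [93,101): 8 bp
  [101,117): 16 bp
  [117,126): 9 bp

[6,7,7,8,8,9,9,9,10,11,11,15,16]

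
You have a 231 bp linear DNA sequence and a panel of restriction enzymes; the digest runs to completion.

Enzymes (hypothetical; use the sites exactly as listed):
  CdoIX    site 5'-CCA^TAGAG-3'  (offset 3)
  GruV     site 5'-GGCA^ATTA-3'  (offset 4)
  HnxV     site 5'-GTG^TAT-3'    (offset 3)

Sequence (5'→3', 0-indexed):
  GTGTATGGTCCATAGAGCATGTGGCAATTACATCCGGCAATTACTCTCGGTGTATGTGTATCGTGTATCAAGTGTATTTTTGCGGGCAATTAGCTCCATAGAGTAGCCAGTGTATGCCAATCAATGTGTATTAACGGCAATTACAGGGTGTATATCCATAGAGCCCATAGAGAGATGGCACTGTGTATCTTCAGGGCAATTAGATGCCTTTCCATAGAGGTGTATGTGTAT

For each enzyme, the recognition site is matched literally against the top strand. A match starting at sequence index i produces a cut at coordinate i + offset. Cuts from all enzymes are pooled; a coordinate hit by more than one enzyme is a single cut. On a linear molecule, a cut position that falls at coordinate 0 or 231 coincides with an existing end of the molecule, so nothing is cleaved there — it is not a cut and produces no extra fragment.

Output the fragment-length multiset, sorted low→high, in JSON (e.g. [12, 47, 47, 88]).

[3,3,6,6,7,8,8,9,9,9,10,11,11,13,13,13,14,14,14,16,16,18]

Scan for sites:
  CdoIX (CCATAGAG, off=3): starts [9, 95, 155, 164, 211] → cuts [12, 98, 158, 167, 214]
  GruV (GGCAATTA, off=4): starts [22, 35, 84, 135, 194] → cuts [26, 39, 88, 139, 198]
  HnxV (GTGTAT, off=3): starts [0, 49, 55, 62, 71, 109, 125, 147, 182, 219, 225] → cuts [3, 52, 58, 65, 74, 112, 128, 150, 185, 222, 228]

All cut coordinates (distinct, sorted): [3, 12, 26, 39, 52, 58, 65, 74, 88, 98, 112, 128, 139, 150, 158, 167, 185, 198, 214, 222, 228]

Fragment lengths:
  [0,3): 3 bp
  [3,12): 9 bp
  [12,26): 14 bp
  [26,39): 13 bp
  [39,52): 13 bp
  [52,58): 6 bp
  [58,65): 7 bp
  [65,74): 9 bp
  [74,88): 14 bp
  [88,98): 10 bp
  [98,112): 14 bp
  [112,128): 16 bp
  [128,139): 11 bp
  [139,150): 11 bp
  [150,158): 8 bp
  [158,167): 9 bp
  [167,185): 18 bp
  [185,198): 13 bp
  [198,214): 16 bp
  [214,222): 8 bp
  [222,228): 6 bp
  [228,231): 3 bp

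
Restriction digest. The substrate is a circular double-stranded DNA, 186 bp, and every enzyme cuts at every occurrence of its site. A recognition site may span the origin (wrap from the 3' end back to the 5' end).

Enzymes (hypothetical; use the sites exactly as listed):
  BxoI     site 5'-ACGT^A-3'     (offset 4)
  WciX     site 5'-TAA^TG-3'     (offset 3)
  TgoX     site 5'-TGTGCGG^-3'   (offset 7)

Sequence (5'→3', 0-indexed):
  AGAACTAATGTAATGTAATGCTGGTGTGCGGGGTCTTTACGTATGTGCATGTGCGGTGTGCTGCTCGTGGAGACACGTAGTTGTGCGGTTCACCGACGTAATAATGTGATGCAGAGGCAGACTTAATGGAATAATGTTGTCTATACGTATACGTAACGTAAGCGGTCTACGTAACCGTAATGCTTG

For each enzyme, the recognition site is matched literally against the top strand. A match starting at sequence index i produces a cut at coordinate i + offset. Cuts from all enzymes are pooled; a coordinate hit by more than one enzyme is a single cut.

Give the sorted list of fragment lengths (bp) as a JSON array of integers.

[5,5,5,5,6,8,8,10,11,11,13,13,14,14,14,22,22]

Scan for sites:
  BxoI (ACGTA, off=4): starts [38, 74, 95, 144, 150, 155, 168] → cuts [42, 78, 99, 148, 154, 159, 172]
  WciX (TAATG, off=3): starts [5, 10, 15, 101, 123, 131, 177] → cuts [8, 13, 18, 104, 126, 134, 180]
  TgoX (TGTGCGG, off=7): starts [24, 49, 81] → cuts [31, 56, 88]

Pooled cuts: [8, 13, 18, 31, 42, 56, 78, 88, 99, 104, 126, 134, 148, 154, 159, 172, 180]

Fragment lengths:
  8→13: 5 bp
  13→18: 5 bp
  18→31: 13 bp
  31→42: 11 bp
  42→56: 14 bp
  56→78: 22 bp
  78→88: 10 bp
  88→99: 11 bp
  99→104: 5 bp
  104→126: 22 bp
  126→134: 8 bp
  134→148: 14 bp
  148→154: 6 bp
  154→159: 5 bp
  159→172: 13 bp
  172→180: 8 bp
  180→8 (wrap): 186-180+8 = 14 bp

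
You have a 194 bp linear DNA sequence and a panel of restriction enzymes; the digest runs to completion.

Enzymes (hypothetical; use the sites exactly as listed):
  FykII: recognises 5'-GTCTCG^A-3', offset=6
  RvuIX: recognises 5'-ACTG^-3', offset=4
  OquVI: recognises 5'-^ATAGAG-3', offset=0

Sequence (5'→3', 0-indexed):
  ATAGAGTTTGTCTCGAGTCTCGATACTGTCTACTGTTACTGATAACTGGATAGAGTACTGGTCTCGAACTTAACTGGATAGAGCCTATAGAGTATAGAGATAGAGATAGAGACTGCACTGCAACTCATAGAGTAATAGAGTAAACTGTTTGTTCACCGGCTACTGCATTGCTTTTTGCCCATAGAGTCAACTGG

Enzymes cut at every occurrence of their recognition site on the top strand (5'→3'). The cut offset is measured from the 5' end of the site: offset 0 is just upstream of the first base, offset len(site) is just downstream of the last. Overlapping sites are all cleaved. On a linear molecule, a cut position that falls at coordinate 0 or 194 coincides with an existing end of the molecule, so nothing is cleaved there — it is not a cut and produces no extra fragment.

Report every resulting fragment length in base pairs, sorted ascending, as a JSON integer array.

[1,1,1,5,6,6,6,6,6,6,7,7,7,7,8,9,10,10,11,13,13,15,15,18]

Per-enzyme occurrences:
  FykII (GTCTCGA, off=6): starts [9, 16, 60] → cuts [15, 22, 66]
  RvuIX (ACTG, off=4): starts [24, 31, 37, 44, 56, 72, 111, 116, 143, 161, 189] → cuts [28, 35, 41, 48, 60, 76, 115, 120, 147, 165, 193]
  OquVI (ATAGAG, off=0): starts [0, 49, 77, 86, 93, 99, 105, 126, 134, 180] → cuts [49, 77, 86, 93, 99, 105, 126, 134, 180] (position 0 is a terminus of the linear molecule — no cut)

All cut coordinates (distinct, sorted): [15, 22, 28, 35, 41, 48, 49, 60, 66, 76, 77, 86, 93, 99, 105, 115, 120, 126, 134, 147, 165, 180, 193]

Fragments:
  [0,15): 15 bp
  [15,22): 7 bp
  [22,28): 6 bp
  [28,35): 7 bp
  [35,41): 6 bp
  [41,48): 7 bp
  [48,49): 1 bp
  [49,60): 11 bp
  [60,66): 6 bp
  [66,76): 10 bp
  [76,77): 1 bp
  [77,86): 9 bp
  [86,93): 7 bp
  [93,99): 6 bp
  [99,105): 6 bp
  [105,115): 10 bp
  [115,120): 5 bp
  [120,126): 6 bp
  [126,134): 8 bp
  [134,147): 13 bp
  [147,165): 18 bp
  [165,180): 15 bp
  [180,193): 13 bp
  [193,194): 1 bp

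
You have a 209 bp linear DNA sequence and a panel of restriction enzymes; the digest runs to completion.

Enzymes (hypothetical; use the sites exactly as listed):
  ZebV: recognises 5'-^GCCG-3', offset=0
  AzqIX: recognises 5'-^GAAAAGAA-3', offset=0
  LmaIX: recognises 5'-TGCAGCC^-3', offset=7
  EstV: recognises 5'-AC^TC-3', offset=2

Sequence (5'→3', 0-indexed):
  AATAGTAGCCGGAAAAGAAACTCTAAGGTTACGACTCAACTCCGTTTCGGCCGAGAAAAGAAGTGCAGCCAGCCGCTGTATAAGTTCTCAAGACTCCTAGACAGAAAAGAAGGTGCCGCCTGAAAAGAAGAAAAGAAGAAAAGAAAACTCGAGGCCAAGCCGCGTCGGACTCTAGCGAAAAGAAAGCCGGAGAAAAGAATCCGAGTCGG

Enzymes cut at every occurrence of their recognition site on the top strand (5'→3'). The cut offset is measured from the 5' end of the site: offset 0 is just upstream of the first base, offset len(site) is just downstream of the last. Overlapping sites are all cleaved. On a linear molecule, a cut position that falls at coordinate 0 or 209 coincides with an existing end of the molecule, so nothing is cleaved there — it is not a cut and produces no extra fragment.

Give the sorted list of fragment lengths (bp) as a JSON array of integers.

Site scan:
  ZebV (GCCG, off=0): starts [7, 49, 71, 114, 158, 185] → cuts [7, 49, 71, 114, 158, 185]
  AzqIX (GAAAAGAA, off=0): starts [11, 54, 103, 121, 129, 137, 176, 191] → cuts [11, 54, 103, 121, 129, 137, 176, 191]
  LmaIX (TGCAGCC, off=7): starts [63] → cuts [70]
  EstV (ACTC, off=2): starts [19, 33, 38, 92, 146, 168] → cuts [21, 35, 40, 94, 148, 170]

Pooled cuts: [7, 11, 21, 35, 40, 49, 54, 70, 71, 94, 103, 114, 121, 129, 137, 148, 158, 170, 176, 185, 191]

Fragments:
  [0,7): 7 bp
  [7,11): 4 bp
  [11,21): 10 bp
  [21,35): 14 bp
  [35,40): 5 bp
  [40,49): 9 bp
  [49,54): 5 bp
  [54,70): 16 bp
  [70,71): 1 bp
  [71,94): 23 bp
  [94,103): 9 bp
  [103,114): 11 bp
  [114,121): 7 bp
  [121,129): 8 bp
  [129,137): 8 bp
  [137,148): 11 bp
  [148,158): 10 bp
  [158,170): 12 bp
  [170,176): 6 bp
  [176,185): 9 bp
  [185,191): 6 bp
  [191,209): 18 bp

[1,4,5,5,6,6,7,7,8,8,9,9,9,10,10,11,11,12,14,16,18,23]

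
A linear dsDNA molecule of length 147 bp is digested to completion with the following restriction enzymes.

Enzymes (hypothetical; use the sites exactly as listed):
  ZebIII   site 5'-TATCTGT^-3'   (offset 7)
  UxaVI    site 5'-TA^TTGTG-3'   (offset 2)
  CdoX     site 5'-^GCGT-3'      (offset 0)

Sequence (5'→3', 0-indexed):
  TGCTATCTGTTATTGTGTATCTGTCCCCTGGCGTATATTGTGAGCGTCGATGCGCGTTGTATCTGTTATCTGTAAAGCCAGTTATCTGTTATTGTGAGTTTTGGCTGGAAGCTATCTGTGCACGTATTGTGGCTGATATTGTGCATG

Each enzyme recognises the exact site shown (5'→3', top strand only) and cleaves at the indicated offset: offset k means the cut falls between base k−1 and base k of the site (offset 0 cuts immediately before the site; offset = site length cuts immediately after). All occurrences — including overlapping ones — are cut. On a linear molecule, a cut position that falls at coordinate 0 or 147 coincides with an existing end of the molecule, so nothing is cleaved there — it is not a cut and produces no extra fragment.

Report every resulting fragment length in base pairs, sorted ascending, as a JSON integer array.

Per-enzyme occurrences:
  ZebIII (TATCTGT, off=7): starts [3, 17, 59, 66, 82, 112] → cuts [10, 24, 66, 73, 89, 119]
  UxaVI (TATTGTG, off=2): starts [10, 35, 89, 124, 136] → cuts [12, 37, 91, 126, 138]
  CdoX (GCGT, off=0): starts [30, 43, 53] → cuts [30, 43, 53]

Pooled cuts: [10, 12, 24, 30, 37, 43, 53, 66, 73, 89, 91, 119, 126, 138]

Fragments:
  [0,10): 10 bp
  [10,12): 2 bp
  [12,24): 12 bp
  [24,30): 6 bp
  [30,37): 7 bp
  [37,43): 6 bp
  [43,53): 10 bp
  [53,66): 13 bp
  [66,73): 7 bp
  [73,89): 16 bp
  [89,91): 2 bp
  [91,119): 28 bp
  [119,126): 7 bp
  [126,138): 12 bp
  [138,147): 9 bp

[2,2,6,6,7,7,7,9,10,10,12,12,13,16,28]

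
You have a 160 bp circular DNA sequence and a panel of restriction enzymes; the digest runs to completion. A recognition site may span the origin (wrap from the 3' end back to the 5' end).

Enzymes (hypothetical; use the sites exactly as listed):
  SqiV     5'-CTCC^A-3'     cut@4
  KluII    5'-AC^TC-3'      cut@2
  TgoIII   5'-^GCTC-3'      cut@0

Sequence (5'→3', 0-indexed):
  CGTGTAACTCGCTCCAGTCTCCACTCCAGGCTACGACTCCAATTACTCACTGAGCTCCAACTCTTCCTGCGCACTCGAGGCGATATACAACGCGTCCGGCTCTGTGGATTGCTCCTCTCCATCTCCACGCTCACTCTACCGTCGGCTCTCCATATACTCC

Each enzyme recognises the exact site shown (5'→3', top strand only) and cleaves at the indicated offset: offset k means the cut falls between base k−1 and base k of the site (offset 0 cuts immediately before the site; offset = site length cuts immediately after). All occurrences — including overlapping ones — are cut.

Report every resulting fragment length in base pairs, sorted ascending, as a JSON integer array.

[2,2,2,3,3,3,5,5,6,6,6,6,7,7,7,10,10,10,11,12,13,24]

Site scan:
  SqiV (CTCCA, off=4): starts [11, 18, 23, 36, 54, 116, 122, 147] → cuts [15, 22, 27, 40, 58, 120, 126, 151]
  KluII (ACTC, off=2): starts [6, 22, 35, 44, 59, 72, 132, 155] → cuts [8, 24, 37, 46, 61, 74, 134, 157]
  TgoIII (GCTC, off=0): starts [10, 53, 98, 110, 128, 144] → cuts [10, 53, 98, 110, 128, 144]

Pooled cuts: [8, 10, 15, 22, 24, 27, 37, 40, 46, 53, 58, 61, 74, 98, 110, 120, 126, 128, 134, 144, 151, 157]

Fragment lengths:
  8→10: 2 bp
  10→15: 5 bp
  15→22: 7 bp
  22→24: 2 bp
  24→27: 3 bp
  27→37: 10 bp
  37→40: 3 bp
  40→46: 6 bp
  46→53: 7 bp
  53→58: 5 bp
  58→61: 3 bp
  61→74: 13 bp
  74→98: 24 bp
  98→110: 12 bp
  110→120: 10 bp
  120→126: 6 bp
  126→128: 2 bp
  128→134: 6 bp
  134→144: 10 bp
  144→151: 7 bp
  151→157: 6 bp
  157→8 (wrap): 160-157+8 = 11 bp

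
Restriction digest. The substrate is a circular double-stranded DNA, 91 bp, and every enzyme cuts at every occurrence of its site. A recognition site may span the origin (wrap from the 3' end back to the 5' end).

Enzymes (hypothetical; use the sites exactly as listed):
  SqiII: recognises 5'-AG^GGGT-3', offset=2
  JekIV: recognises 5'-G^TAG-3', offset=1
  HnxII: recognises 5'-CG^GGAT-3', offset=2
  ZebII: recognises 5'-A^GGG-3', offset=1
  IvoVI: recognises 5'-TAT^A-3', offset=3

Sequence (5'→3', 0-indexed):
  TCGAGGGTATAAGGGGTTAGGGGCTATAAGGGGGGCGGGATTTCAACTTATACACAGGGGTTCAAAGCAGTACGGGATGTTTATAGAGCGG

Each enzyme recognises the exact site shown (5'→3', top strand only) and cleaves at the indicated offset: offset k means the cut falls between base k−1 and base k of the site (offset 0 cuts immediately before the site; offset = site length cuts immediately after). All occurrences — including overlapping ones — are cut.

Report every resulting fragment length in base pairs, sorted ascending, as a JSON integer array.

Site scan:
  SqiII (AGGGGT, off=2): starts [11, 55] → cuts [13, 57]
  JekIV (GTAG, off=1): no sites
  HnxII (CGGGAT, off=2): starts [35, 72] → cuts [37, 74]
  ZebII (AGGG, off=1): starts [3, 11, 18, 28, 55] → cuts [4, 12, 19, 29, 56]
  IvoVI (TATA, off=3): starts [7, 24, 48, 81] → cuts [10, 27, 51, 84]

All cut coordinates (distinct, sorted): [4, 10, 12, 13, 19, 27, 29, 37, 51, 56, 57, 74, 84]

Fragment lengths:
  4→10: 6 bp
  10→12: 2 bp
  12→13: 1 bp
  13→19: 6 bp
  19→27: 8 bp
  27→29: 2 bp
  29→37: 8 bp
  37→51: 14 bp
  51→56: 5 bp
  56→57: 1 bp
  57→74: 17 bp
  74→84: 10 bp
  84→4 (wrap): 91-84+4 = 11 bp

[1,1,2,2,5,6,6,8,8,10,11,14,17]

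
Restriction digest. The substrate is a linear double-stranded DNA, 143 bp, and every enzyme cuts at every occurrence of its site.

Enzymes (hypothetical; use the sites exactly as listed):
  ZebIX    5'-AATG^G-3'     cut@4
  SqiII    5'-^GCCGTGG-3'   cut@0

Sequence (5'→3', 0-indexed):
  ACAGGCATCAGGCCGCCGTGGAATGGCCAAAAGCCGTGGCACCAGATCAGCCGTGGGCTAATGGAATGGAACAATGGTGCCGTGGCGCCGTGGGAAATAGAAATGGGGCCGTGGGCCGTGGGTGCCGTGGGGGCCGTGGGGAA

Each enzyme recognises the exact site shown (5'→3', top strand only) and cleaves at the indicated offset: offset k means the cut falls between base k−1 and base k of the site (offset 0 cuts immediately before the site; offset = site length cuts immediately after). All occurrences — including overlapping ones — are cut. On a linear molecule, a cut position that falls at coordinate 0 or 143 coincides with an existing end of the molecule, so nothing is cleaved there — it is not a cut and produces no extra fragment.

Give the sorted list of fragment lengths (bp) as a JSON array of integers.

[2,2,5,7,7,8,8,9,9,11,11,14,14,17,19]

Site scan:
  ZebIX AATGG/4: at [21, 59, 64, 72, 101] ⇒ [25, 63, 68, 76, 105]
  SqiII GCCGTGG/0: at [14, 32, 49, 78, 86, 107, 114, 123, 132] ⇒ [14, 32, 49, 78, 86, 107, 114, 123, 132]

Pooled cuts: [14, 25, 32, 49, 63, 68, 76, 78, 86, 105, 107, 114, 123, 132]

Fragments:
  [0,14): 14 bp
  [14,25): 11 bp
  [25,32): 7 bp
  [32,49): 17 bp
  [49,63): 14 bp
  [63,68): 5 bp
  [68,76): 8 bp
  [76,78): 2 bp
  [78,86): 8 bp
  [86,105): 19 bp
  [105,107): 2 bp
  [107,114): 7 bp
  [114,123): 9 bp
  [123,132): 9 bp
  [132,143): 11 bp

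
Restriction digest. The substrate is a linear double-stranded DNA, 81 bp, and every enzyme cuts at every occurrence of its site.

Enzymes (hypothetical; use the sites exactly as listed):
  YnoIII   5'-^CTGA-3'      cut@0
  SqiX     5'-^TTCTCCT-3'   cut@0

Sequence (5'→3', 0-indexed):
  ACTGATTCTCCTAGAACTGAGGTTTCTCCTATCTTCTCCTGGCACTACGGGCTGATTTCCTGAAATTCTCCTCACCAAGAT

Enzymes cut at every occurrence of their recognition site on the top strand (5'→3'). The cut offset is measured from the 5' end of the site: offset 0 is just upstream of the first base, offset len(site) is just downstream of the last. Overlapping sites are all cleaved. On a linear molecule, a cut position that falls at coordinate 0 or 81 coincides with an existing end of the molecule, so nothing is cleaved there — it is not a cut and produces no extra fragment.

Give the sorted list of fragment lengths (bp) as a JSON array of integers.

[1,4,6,7,8,10,11,16,18]

Per-enzyme occurrences:
  YnoIII (CTGA, off=0): starts [1, 16, 51, 59] → cuts [1, 16, 51, 59]
  SqiX (TTCTCCT, off=0): starts [5, 23, 33, 65] → cuts [5, 23, 33, 65]

Pooled cuts: [1, 5, 16, 23, 33, 51, 59, 65]

Fragments:
  [0,1): 1 bp
  [1,5): 4 bp
  [5,16): 11 bp
  [16,23): 7 bp
  [23,33): 10 bp
  [33,51): 18 bp
  [51,59): 8 bp
  [59,65): 6 bp
  [65,81): 16 bp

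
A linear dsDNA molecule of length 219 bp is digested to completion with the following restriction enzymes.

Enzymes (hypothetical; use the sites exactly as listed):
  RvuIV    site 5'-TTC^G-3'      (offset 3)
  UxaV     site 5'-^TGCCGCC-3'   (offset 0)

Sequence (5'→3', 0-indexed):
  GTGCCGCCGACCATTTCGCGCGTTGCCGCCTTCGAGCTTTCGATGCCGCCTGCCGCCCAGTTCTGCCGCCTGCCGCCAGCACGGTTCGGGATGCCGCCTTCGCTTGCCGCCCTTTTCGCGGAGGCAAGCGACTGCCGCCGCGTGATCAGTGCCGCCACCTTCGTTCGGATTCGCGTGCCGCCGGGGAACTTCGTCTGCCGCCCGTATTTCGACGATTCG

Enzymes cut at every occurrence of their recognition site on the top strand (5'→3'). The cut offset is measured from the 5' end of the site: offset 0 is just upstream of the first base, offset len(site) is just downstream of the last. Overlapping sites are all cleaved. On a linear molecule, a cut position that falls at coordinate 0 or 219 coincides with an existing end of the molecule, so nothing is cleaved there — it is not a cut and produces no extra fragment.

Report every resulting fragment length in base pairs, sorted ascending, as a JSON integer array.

[1,1,2,3,3,3,4,4,6,6,7,7,8,8,10,10,13,13,13,15,15,16,17,17,17]

Site scan:
  RvuIV TTCG/3: at [14, 30, 38, 84, 98, 114, 159, 163, 169, 189, 207, 215] ⇒ [17, 33, 41, 87, 101, 117, 162, 166, 172, 192, 210, 218]
  UxaV TGCCGCC/0: at [1, 23, 43, 50, 63, 70, 91, 104, 132, 149, 175, 195] ⇒ [1, 23, 43, 50, 63, 70, 91, 104, 132, 149, 175, 195]

Pooled cuts: [1, 17, 23, 33, 41, 43, 50, 63, 70, 87, 91, 101, 104, 117, 132, 149, 162, 166, 172, 175, 192, 195, 210, 218]

Fragments:
  [0,1): 1 bp
  [1,17): 16 bp
  [17,23): 6 bp
  [23,33): 10 bp
  [33,41): 8 bp
  [41,43): 2 bp
  [43,50): 7 bp
  [50,63): 13 bp
  [63,70): 7 bp
  [70,87): 17 bp
  [87,91): 4 bp
  [91,101): 10 bp
  [101,104): 3 bp
  [104,117): 13 bp
  [117,132): 15 bp
  [132,149): 17 bp
  [149,162): 13 bp
  [162,166): 4 bp
  [166,172): 6 bp
  [172,175): 3 bp
  [175,192): 17 bp
  [192,195): 3 bp
  [195,210): 15 bp
  [210,218): 8 bp
  [218,219): 1 bp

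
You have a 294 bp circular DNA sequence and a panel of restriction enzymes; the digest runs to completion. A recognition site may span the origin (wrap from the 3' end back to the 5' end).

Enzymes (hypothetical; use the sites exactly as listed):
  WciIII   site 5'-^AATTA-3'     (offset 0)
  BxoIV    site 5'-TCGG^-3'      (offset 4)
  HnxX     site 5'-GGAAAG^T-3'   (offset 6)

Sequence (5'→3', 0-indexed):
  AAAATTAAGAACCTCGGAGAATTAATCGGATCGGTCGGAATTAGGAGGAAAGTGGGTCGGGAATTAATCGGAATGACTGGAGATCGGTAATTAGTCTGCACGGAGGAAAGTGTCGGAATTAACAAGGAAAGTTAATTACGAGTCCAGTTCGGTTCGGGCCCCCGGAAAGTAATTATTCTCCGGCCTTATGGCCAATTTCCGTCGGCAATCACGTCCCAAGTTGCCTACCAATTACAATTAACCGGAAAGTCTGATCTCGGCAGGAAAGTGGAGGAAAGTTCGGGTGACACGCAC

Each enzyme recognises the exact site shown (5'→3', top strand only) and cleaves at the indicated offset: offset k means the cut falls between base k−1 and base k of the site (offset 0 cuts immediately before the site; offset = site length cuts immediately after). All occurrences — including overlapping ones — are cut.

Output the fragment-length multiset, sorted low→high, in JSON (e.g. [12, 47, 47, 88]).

[1,1,1,2,2,4,5,5,5,6,6,8,8,10,10,10,11,12,13,14,14,15,15,16,19,22,24,35]

Site scan:
  WciIII (AATTA, off=0): starts [2, 19, 38, 61, 88, 116, 133, 170, 229, 235] → cuts [2, 19, 38, 61, 88, 116, 133, 170, 229, 235]
  BxoIV (TCGG, off=4): starts [13, 25, 30, 34, 56, 67, 83, 112, 148, 153, 201, 256, 279] → cuts [17, 29, 34, 38, 60, 71, 87, 116, 152, 157, 205, 260, 283]
  HnxX (GGAAAGT, off=6): starts [46, 104, 125, 163, 243, 262, 272] → cuts [52, 110, 131, 169, 249, 268, 278]

Pooled cuts: [2, 17, 19, 29, 34, 38, 52, 60, 61, 71, 87, 88, 110, 116, 131, 133, 152, 157, 169, 170, 205, 229, 235, 249, 260, 268, 278, 283]

Fragment lengths:
  2→17: 15 bp
  17→19: 2 bp
  19→29: 10 bp
  29→34: 5 bp
  34→38: 4 bp
  38→52: 14 bp
  52→60: 8 bp
  60→61: 1 bp
  61→71: 10 bp
  71→87: 16 bp
  87→88: 1 bp
  88→110: 22 bp
  110→116: 6 bp
  116→131: 15 bp
  131→133: 2 bp
  133→152: 19 bp
  152→157: 5 bp
  157→169: 12 bp
  169→170: 1 bp
  170→205: 35 bp
  205→229: 24 bp
  229→235: 6 bp
  235→249: 14 bp
  249→260: 11 bp
  260→268: 8 bp
  268→278: 10 bp
  278→283: 5 bp
  283→2 (wrap): 294-283+2 = 13 bp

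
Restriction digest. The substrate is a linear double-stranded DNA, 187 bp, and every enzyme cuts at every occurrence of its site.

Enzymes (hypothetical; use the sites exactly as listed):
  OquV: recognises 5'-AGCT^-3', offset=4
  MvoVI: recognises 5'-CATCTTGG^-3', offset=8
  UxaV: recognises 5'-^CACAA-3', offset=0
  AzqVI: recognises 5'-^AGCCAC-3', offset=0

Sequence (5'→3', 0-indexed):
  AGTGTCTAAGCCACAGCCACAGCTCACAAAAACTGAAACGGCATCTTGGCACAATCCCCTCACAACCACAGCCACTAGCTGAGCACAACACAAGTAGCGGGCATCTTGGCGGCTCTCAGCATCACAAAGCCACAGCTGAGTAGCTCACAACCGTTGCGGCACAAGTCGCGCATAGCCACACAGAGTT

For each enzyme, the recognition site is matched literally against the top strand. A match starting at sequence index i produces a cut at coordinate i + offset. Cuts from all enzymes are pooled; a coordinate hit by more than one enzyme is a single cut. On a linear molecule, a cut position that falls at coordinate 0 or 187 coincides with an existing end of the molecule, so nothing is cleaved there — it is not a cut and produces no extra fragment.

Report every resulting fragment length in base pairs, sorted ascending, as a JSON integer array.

[3,5,5,6,8,8,9,10,10,11,11,13,14,14,14,21,25]

Scan for sites:
  OquV AGCT/4: at [20, 76, 133, 141] ⇒ [24, 80, 137, 145]
  MvoVI CATCTTGG/8: at [41, 101] ⇒ [49, 109]
  UxaV CACAA/0: at [24, 49, 60, 83, 88, 122, 145, 159] ⇒ [24, 49, 60, 83, 88, 122, 145, 159]
  AzqVI AGCCAC/0: at [8, 14, 69, 127, 173] ⇒ [8, 14, 69, 127, 173]

All cut coordinates (distinct, sorted): [8, 14, 24, 49, 60, 69, 80, 83, 88, 109, 122, 127, 137, 145, 159, 173]

Fragments:
  [0,8): 8 bp
  [8,14): 6 bp
  [14,24): 10 bp
  [24,49): 25 bp
  [49,60): 11 bp
  [60,69): 9 bp
  [69,80): 11 bp
  [80,83): 3 bp
  [83,88): 5 bp
  [88,109): 21 bp
  [109,122): 13 bp
  [122,127): 5 bp
  [127,137): 10 bp
  [137,145): 8 bp
  [145,159): 14 bp
  [159,173): 14 bp
  [173,187): 14 bp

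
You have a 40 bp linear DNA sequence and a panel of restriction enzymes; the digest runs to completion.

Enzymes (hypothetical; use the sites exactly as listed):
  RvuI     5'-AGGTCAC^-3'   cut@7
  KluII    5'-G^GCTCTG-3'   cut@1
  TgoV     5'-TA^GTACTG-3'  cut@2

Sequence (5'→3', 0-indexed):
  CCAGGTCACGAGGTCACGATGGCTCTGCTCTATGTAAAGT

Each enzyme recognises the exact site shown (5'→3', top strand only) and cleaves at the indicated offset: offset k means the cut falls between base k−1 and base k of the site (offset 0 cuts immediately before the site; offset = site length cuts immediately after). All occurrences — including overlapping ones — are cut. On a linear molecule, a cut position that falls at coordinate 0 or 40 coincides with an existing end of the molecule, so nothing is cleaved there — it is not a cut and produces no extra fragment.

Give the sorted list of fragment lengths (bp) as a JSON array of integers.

[4,8,9,19]

Per-enzyme occurrences:
  RvuI (AGGTCAC, off=7): starts [2, 10] → cuts [9, 17]
  KluII (GGCTCTG, off=1): starts [20] → cuts [21]
  TgoV (TAGTACTG, off=2): no sites

Pooled cuts: [9, 17, 21]

Fragment lengths:
  [0,9): 9 bp
  [9,17): 8 bp
  [17,21): 4 bp
  [21,40): 19 bp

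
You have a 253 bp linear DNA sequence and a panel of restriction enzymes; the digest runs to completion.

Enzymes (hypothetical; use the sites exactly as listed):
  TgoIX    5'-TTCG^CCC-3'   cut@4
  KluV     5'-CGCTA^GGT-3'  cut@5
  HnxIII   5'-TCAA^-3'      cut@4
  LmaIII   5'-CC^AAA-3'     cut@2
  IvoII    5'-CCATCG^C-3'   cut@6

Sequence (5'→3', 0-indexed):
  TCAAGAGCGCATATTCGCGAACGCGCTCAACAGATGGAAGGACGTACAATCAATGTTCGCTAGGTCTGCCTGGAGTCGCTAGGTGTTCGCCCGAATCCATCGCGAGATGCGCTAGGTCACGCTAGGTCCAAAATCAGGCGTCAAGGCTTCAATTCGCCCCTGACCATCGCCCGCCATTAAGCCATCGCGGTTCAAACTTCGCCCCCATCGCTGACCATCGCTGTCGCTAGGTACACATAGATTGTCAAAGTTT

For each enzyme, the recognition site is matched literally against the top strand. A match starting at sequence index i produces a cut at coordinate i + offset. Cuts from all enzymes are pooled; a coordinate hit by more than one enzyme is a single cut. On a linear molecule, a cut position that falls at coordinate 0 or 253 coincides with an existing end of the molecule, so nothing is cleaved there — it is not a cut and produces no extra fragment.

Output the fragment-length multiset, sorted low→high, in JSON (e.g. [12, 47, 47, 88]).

[4,4,5,5,6,8,8,8,9,9,9,10,10,12,13,13,15,18,19,19,23,26]

Site scan:
  TgoIX TTCGCCC/4: at [85, 152, 197] ⇒ [89, 156, 201]
  KluV CGCTAGGT/5: at [57, 76, 109, 119, 224] ⇒ [62, 81, 114, 124, 229]
  HnxIII TCAA/4: at [0, 26, 49, 140, 148, 191, 244] ⇒ [4, 30, 53, 144, 152, 195, 248]
  LmaIII CCAAA/2: at [127] ⇒ [129]
  IvoII CCATCGC/6: at [96, 163, 181, 204, 214] ⇒ [102, 169, 187, 210, 220]

Pooled cuts: [4, 30, 53, 62, 81, 89, 102, 114, 124, 129, 144, 152, 156, 169, 187, 195, 201, 210, 220, 229, 248]

Fragment lengths:
  [0,4): 4 bp
  [4,30): 26 bp
  [30,53): 23 bp
  [53,62): 9 bp
  [62,81): 19 bp
  [81,89): 8 bp
  [89,102): 13 bp
  [102,114): 12 bp
  [114,124): 10 bp
  [124,129): 5 bp
  [129,144): 15 bp
  [144,152): 8 bp
  [152,156): 4 bp
  [156,169): 13 bp
  [169,187): 18 bp
  [187,195): 8 bp
  [195,201): 6 bp
  [201,210): 9 bp
  [210,220): 10 bp
  [220,229): 9 bp
  [229,248): 19 bp
  [248,253): 5 bp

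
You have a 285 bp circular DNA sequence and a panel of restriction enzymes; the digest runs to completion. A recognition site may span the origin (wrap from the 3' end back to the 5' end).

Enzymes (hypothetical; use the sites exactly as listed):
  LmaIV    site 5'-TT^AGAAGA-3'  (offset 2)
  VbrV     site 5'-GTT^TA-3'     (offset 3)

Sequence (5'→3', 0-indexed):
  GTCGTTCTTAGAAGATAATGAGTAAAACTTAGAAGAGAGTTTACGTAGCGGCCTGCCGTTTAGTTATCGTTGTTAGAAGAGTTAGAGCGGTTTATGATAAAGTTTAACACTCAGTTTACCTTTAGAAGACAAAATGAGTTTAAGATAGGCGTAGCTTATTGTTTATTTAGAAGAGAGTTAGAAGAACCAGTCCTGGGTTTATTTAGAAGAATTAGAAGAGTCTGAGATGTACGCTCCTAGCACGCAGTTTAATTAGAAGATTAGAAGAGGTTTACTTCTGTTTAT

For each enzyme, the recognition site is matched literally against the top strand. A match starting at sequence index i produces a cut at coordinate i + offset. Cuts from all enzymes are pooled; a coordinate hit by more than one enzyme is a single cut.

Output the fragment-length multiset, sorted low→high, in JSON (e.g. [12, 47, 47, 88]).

[5,5,5,7,8,9,10,10,11,11,12,12,12,14,17,18,19,20,21,23,36]

Scan for sites:
  LmaIV TTAGAAGA/2: at [7, 28, 72, 121, 166, 177, 202, 211, 252, 260] ⇒ [9, 30, 74, 123, 168, 179, 204, 213, 254, 262]
  VbrV GTTTA/3: at [38, 57, 89, 101, 113, 137, 160, 196, 246, 269, 279] ⇒ [41, 60, 92, 104, 116, 140, 163, 199, 249, 272, 282]

Pooled cuts: [9, 30, 41, 60, 74, 92, 104, 116, 123, 140, 163, 168, 179, 199, 204, 213, 249, 254, 262, 272, 282]

Fragment lengths:
  9→30: 21 bp
  30→41: 11 bp
  41→60: 19 bp
  60→74: 14 bp
  74→92: 18 bp
  92→104: 12 bp
  104→116: 12 bp
  116→123: 7 bp
  123→140: 17 bp
  140→163: 23 bp
  163→168: 5 bp
  168→179: 11 bp
  179→199: 20 bp
  199→204: 5 bp
  204→213: 9 bp
  213→249: 36 bp
  249→254: 5 bp
  254→262: 8 bp
  262→272: 10 bp
  272→282: 10 bp
  282→9 (wrap): 285-282+9 = 12 bp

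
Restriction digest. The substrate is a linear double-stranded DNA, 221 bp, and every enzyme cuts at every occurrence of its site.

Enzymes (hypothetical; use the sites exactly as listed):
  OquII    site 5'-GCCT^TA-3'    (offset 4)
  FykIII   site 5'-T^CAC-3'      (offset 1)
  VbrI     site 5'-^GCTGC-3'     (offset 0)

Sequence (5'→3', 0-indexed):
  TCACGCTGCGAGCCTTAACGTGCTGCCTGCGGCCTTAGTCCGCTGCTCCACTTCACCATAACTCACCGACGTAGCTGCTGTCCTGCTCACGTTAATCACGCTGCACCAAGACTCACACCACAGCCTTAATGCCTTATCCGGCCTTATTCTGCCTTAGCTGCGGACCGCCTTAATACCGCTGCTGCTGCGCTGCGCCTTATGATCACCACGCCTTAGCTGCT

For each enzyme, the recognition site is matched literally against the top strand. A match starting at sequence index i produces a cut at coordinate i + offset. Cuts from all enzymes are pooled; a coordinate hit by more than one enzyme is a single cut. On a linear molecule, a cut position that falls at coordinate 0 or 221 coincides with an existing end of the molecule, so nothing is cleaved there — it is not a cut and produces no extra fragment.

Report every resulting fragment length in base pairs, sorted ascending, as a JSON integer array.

[1,2,2,3,3,3,3,5,6,6,6,6,7,8,9,9,10,10,10,10,10,11,12,13,14,14,14,14]

Site scan:
  OquII (GCCTTA, off=4): starts [11, 31, 122, 130, 140, 150, 166, 193, 209] → cuts [15, 35, 126, 134, 144, 154, 170, 197, 213]
  FykIII (TCAC, off=1): starts [0, 52, 62, 86, 95, 112, 202] → cuts [1, 53, 63, 87, 96, 113, 203]
  VbrI (GCTGC, off=0): starts [4, 21, 41, 73, 99, 156, 177, 180, 183, 188, 215] → cuts [4, 21, 41, 73, 99, 156, 177, 180, 183, 188, 215]

Pooled cuts: [1, 4, 15, 21, 35, 41, 53, 63, 73, 87, 96, 99, 113, 126, 134, 144, 154, 156, 170, 177, 180, 183, 188, 197, 203, 213, 215]

Fragments:
  [0,1): 1 bp
  [1,4): 3 bp
  [4,15): 11 bp
  [15,21): 6 bp
  [21,35): 14 bp
  [35,41): 6 bp
  [41,53): 12 bp
  [53,63): 10 bp
  [63,73): 10 bp
  [73,87): 14 bp
  [87,96): 9 bp
  [96,99): 3 bp
  [99,113): 14 bp
  [113,126): 13 bp
  [126,134): 8 bp
  [134,144): 10 bp
  [144,154): 10 bp
  [154,156): 2 bp
  [156,170): 14 bp
  [170,177): 7 bp
  [177,180): 3 bp
  [180,183): 3 bp
  [183,188): 5 bp
  [188,197): 9 bp
  [197,203): 6 bp
  [203,213): 10 bp
  [213,215): 2 bp
  [215,221): 6 bp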